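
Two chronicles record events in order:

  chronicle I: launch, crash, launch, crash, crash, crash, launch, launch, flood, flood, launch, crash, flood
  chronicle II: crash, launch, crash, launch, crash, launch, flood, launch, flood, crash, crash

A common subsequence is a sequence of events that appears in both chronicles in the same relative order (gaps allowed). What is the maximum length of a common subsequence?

Taking launch at chronicle I[1]=chronicle II[2], then crash at chronicle I[2]=chronicle II[3], then launch at chronicle I[3]=chronicle II[4], then crash at chronicle I[6]=chronicle II[5], then launch at chronicle I[7]=chronicle II[6], then launch at chronicle I[8]=chronicle II[8], then flood at chronicle I[9]=chronicle II[9], then crash at chronicle I[12]=chronicle II[11] gives a common subsequence of length 8. dp[13][11] = 8 confirms this is the maximum.

8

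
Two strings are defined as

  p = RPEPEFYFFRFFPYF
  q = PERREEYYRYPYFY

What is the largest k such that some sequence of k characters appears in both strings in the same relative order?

8

One common subsequence of length 8: R [1,4]; then E [3,5]; then E [5,6]; then Y [7,8]; then R [10,9]; then P [13,11]; then Y [14,12]; then F [15,13], and the DP table's final entry dp[15][14] is also 8, so no common subsequence is longer.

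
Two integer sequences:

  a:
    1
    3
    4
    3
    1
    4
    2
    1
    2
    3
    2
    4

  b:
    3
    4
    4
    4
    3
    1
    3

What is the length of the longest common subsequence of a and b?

5

Taking 3 (a #2, b #1) → 4 (a #3, b #4) → 3 (a #4, b #5) → 1 (a #8, b #6) → 3 (a #10, b #7) gives a common subsequence of length 5. dp[12][7] = 5 confirms this is the maximum.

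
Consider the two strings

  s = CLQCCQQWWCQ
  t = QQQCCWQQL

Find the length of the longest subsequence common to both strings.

5

Let dp[i][j] be the LCS length of the first i characters of s and the first j characters of t. dp[i][j] = dp[i-1][j-1]+1 when the i-th and j-th characters match, else max(dp[i-1][j], dp[i][j-1]).
    ·  Q  Q  Q  C  C  W  Q  Q  L
 ·  0  0  0  0  0  0  0  0  0  0
 C  0  0  0  0  1  1  1  1  1  1
 L  0  0  0  0  1  1  1  1  1  2
 Q  0  1  1  1  1  1  1  2  2  2
 C  0  1  1  1  2  2  2  2  2  2
 C  0  1  1  1  2  3  3  3  3  3
 Q  0  1  2  2  2  3  3  4  4  4
 Q  0  1  2  3  3  3  3  4  5  5
 W  0  1  2  3  3  3  4  4  5  5
 W  0  1  2  3  3  3  4  4  5  5
 C  0  1  2  3  4  4  4  4  5  5
 Q  0  1  2  3  4  4  4  5  5  5
dp[11][9] = 5. One LCS (by backtracking along matches): QCCQQ.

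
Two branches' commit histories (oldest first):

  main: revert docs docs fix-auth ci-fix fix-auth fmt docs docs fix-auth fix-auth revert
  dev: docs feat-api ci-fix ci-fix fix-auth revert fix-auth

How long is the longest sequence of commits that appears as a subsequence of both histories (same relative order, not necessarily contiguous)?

Pick docs at main[2]=dev[1]; then ci-fix at main[5]=dev[4]; then fix-auth at main[6]=dev[5]; then fix-auth at main[11]=dev[7]; all 4 commits appear in both, in order. The LCS DP gives dp[12][7] = 4, so this is optimal.

4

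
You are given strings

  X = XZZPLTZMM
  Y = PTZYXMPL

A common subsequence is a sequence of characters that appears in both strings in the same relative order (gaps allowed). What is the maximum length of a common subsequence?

4

Let dp[i][j] be the LCS length of the first i characters of X and the first j characters of Y. dp[i][j] = dp[i-1][j-1]+1 when the i-th and j-th characters match, else max(dp[i-1][j], dp[i][j-1]).
    ·  P  T  Z  Y  X  M  P  L
 ·  0  0  0  0  0  0  0  0  0
 X  0  0  0  0  0  1  1  1  1
 Z  0  0  0  1  1  1  1  1  1
 Z  0  0  0  1  1  1  1  1  1
 P  0  1  1  1  1  1  1  2  2
 L  0  1  1  1  1  1  1  2  3
 T  0  1  2  2  2  2  2  2  3
 Z  0  1  2  3  3  3  3  3  3
 M  0  1  2  3  3  3  4  4  4
 M  0  1  2  3  3  3  4  4  4
dp[9][8] = 4. One LCS (by backtracking along matches): PTZM.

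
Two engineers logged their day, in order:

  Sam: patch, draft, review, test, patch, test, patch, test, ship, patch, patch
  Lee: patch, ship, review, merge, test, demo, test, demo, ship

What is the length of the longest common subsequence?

5

Pick patch at Sam[1]=Lee[1]; then review at Sam[3]=Lee[3]; then test at Sam[4]=Lee[5]; then test at Sam[6]=Lee[7]; then ship at Sam[9]=Lee[9]; all 5 tasks appear in both, in order. dp[11][9] = 5 confirms this is the maximum.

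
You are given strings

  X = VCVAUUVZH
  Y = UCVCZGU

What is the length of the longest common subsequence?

3

Let dp[i][j] be the LCS length of the first i characters of X and the first j characters of Y. dp[i][j] = dp[i-1][j-1]+1 when the i-th and j-th characters match, else max(dp[i-1][j], dp[i][j-1]).
    ·  U  C  V  C  Z  G  U
 ·  0  0  0  0  0  0  0  0
 V  0  0  0  1  1  1  1  1
 C  0  0  1  1  2  2  2  2
 V  0  0  1  2  2  2  2  2
 A  0  0  1  2  2  2  2  2
 U  0  1  1  2  2  2  2  3
 U  0  1  1  2  2  2  2  3
 V  0  1  1  2  2  2  2  3
 Z  0  1  1  2  2  3  3  3
 H  0  1  1  2  2  3  3  3
dp[9][7] = 3. One LCS (by backtracking along matches): VCU.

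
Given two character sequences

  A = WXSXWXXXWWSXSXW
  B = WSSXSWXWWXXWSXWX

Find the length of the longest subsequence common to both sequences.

11

Match W (A #1, B #1) → X (A #2, B #4) → S (A #3, B #5) → X (A #4, B #7) → W (A #5, B #9) → X (A #7, B #10) → X (A #8, B #11) → W (A #10, B #12) → S (A #11, B #13) → X (A #12, B #14) → X (A #14, B #16) — 11 characters in the same relative order in both, and the DP table's final entry dp[15][16] is also 11, so no common subsequence is longer.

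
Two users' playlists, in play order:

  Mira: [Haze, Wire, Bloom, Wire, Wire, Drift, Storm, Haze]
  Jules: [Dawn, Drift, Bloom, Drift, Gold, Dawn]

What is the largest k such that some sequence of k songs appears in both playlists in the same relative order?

2

Match Bloom [3,3]; then Drift [6,4] — 2 songs in the same relative order in both, and the DP table's final entry dp[8][6] is also 2, so no common subsequence is longer.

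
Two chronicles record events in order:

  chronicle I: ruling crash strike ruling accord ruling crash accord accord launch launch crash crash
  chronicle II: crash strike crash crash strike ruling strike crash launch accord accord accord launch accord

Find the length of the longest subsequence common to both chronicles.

7

One common subsequence of length 7: crash [2,4], then strike [3,5], then ruling [4,6], then accord [5,10], then accord [8,11], then accord [9,12], then launch [10,13]. The LCS DP gives dp[13][14] = 7, so this is optimal.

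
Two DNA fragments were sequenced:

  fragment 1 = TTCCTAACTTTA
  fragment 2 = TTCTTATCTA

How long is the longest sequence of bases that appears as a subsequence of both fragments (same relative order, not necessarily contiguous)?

Let dp[i][j] be the LCS length of the first i bases of fragment 1 and the first j bases of fragment 2. dp[i][j] = dp[i-1][j-1]+1 when the i-th and j-th bases match, else max(dp[i-1][j], dp[i][j-1]).
    ·  T  T  C  T  T  A  T  C  T  A
 ·  0  0  0  0  0  0  0  0  0  0  0
 T  0  1  1  1  1  1  1  1  1  1  1
 T  0  1  2  2  2  2  2  2  2  2  2
 C  0  1  2  3  3  3  3  3  3  3  3
 C  0  1  2  3  3  3  3  3  4  4  4
 T  0  1  2  3  4  4  4  4  4  5  5
 A  0  1  2  3  4  4  5  5  5  5  6
 A  0  1  2  3  4  4  5  5  5  5  6
 C  0  1  2  3  4  4  5  5  6  6  6
 T  0  1  2  3  4  5  5  6  6  7  7
 T  0  1  2  3  4  5  5  6  6  7  7
 T  0  1  2  3  4  5  5  6  6  7  7
 A  0  1  2  3  4  5  6  6  6  7  8
dp[12][10] = 8. One LCS (by backtracking along matches): TTCTACTA.

8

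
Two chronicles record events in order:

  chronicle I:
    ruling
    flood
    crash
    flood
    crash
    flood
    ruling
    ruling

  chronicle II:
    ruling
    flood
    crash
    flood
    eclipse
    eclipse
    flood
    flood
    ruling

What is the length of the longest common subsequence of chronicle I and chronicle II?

6

One common subsequence of length 6: ruling (chronicle I #1, chronicle II #1); then flood (chronicle I #2, chronicle II #2); then crash (chronicle I #3, chronicle II #3); then flood (chronicle I #4, chronicle II #7); then flood (chronicle I #6, chronicle II #8); then ruling (chronicle I #8, chronicle II #9), and the DP table's final entry dp[8][9] is also 6, so no common subsequence is longer.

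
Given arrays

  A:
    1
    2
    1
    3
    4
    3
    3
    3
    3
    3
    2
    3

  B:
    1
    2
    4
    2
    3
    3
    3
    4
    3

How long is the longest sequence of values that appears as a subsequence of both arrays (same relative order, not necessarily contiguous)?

Taking 1 [1,1] → 2 [2,2] → 4 [5,3] → 3 [6,5] → 3 [7,6] → 3 [8,7] → 3 [12,9] gives a common subsequence of length 7. The LCS DP gives dp[12][9] = 7, so this is optimal.

7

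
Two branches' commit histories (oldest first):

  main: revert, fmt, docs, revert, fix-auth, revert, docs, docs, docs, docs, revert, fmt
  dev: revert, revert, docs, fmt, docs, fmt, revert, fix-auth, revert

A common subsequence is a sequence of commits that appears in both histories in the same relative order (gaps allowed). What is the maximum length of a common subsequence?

Taking revert (main #1, dev #2) → fmt (main #2, dev #4) → docs (main #3, dev #5) → revert (main #4, dev #7) → fix-auth (main #5, dev #8) → revert (main #11, dev #9) gives a common subsequence of length 6. Since dp[12][9] = 6, nothing longer is possible.

6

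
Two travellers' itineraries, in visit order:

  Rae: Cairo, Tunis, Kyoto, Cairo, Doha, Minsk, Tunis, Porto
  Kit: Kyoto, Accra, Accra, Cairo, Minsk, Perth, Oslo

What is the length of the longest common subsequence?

Pick Kyoto at Rae[3]=Kit[1], Cairo at Rae[4]=Kit[4], Minsk at Rae[6]=Kit[5]; all 3 stops appear in both, in order. The LCS DP gives dp[8][7] = 3, so this is optimal.

3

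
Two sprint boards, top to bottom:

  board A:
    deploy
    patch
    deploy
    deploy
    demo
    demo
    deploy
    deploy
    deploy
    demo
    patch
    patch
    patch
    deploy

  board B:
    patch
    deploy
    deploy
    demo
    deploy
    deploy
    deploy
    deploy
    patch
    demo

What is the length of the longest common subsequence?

Pick patch [2,1]; then deploy [3,2]; then deploy [4,3]; then demo [5,4]; then deploy [7,6]; then deploy [8,7]; then deploy [9,8]; then demo [10,10]; all 8 tasks appear in both, in order. The LCS DP gives dp[14][10] = 8, so this is optimal.

8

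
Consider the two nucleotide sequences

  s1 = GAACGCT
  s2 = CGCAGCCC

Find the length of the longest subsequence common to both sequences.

4

Taking G at s1[1]=s2[2]; then A at s1[2]=s2[4]; then C at s1[4]=s2[7]; then C at s1[6]=s2[8] gives a common subsequence of length 4, and the DP table's final entry dp[7][8] is also 4, so no common subsequence is longer.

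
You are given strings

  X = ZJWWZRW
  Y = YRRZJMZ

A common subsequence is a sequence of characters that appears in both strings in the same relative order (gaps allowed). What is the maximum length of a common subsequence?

Taking Z at X[1]=Y[4]; then J at X[2]=Y[5]; then Z at X[5]=Y[7] gives a common subsequence of length 3, and the DP table's final entry dp[7][7] is also 3, so no common subsequence is longer.

3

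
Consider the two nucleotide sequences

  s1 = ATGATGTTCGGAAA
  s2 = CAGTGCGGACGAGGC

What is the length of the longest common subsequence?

Taking A (s1 #1, s2 #2); then G (s1 #3, s2 #3); then T (s1 #5, s2 #4); then G (s1 #6, s2 #5); then C (s1 #9, s2 #6); then G (s1 #10, s2 #7); then G (s1 #11, s2 #8); then A (s1 #12, s2 #9); then A (s1 #13, s2 #12) gives a common subsequence of length 9. dp[14][15] = 9 confirms this is the maximum.

9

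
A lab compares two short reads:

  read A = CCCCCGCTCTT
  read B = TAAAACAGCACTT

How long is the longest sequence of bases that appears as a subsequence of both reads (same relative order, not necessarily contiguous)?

6

Let dp[i][j] be the LCS length of the first i bases of read A and the first j bases of read B. dp[i][j] = dp[i-1][j-1]+1 when the i-th and j-th bases match, else max(dp[i-1][j], dp[i][j-1]).
    ·  T  A  A  A  A  C  A  G  C  A  C  T  T
 ·  0  0  0  0  0  0  0  0  0  0  0  0  0  0
 C  0  0  0  0  0  0  1  1  1  1  1  1  1  1
 C  0  0  0  0  0  0  1  1  1  2  2  2  2  2
 C  0  0  0  0  0  0  1  1  1  2  2  3  3  3
 C  0  0  0  0  0  0  1  1  1  2  2  3  3  3
 C  0  0  0  0  0  0  1  1  1  2  2  3  3  3
 G  0  0  0  0  0  0  1  1  2  2  2  3  3  3
 C  0  0  0  0  0  0  1  1  2  3  3  3  3  3
 T  0  1  1  1  1  1  1  1  2  3  3  3  4  4
 C  0  1  1  1  1  1  2  2  2  3  3  4  4  4
 T  0  1  1  1  1  1  2  2  2  3  3  4  5  5
 T  0  1  1  1  1  1  2  2  2  3  3  4  5  6
dp[11][13] = 6. One LCS (by backtracking along matches): CGCCTT.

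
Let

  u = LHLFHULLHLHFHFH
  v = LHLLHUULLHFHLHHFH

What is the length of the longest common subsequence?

Match L [1,1] → H [2,2] → L [3,4] → H [5,5] → U [6,7] → L [7,8] → L [8,9] → H [9,12] → L [10,13] → H [11,14] → H [13,15] → F [14,16] → H [15,17] — 13 characters in the same relative order in both. Since dp[15][17] = 13, nothing longer is possible.

13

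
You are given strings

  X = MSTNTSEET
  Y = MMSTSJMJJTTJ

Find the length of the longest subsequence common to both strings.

Pick M at X[1]=Y[2], S at X[2]=Y[3], T at X[3]=Y[4], T at X[5]=Y[10], T at X[9]=Y[11]; all 5 characters appear in both, in order. The LCS DP gives dp[9][12] = 5, so this is optimal.

5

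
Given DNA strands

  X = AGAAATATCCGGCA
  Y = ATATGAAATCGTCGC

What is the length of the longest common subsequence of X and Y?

10

Pick A at X[1]=Y[3]; then G at X[2]=Y[5]; then A at X[3]=Y[6]; then A at X[4]=Y[7]; then A at X[5]=Y[8]; then T at X[6]=Y[9]; then T at X[8]=Y[12]; then C at X[10]=Y[13]; then G at X[12]=Y[14]; then C at X[13]=Y[15]; all 10 bases appear in both, in order. Since dp[14][15] = 10, nothing longer is possible.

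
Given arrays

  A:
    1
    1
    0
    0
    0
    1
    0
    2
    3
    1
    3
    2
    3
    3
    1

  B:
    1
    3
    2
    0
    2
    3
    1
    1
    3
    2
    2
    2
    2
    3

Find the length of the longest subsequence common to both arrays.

Match 1 [1,1], 0 [7,4], 2 [8,5], 3 [9,6], 1 [10,8], 3 [11,9], 2 [12,13], 3 [14,14] — 8 values in the same relative order in both. Since dp[15][14] = 8, nothing longer is possible.

8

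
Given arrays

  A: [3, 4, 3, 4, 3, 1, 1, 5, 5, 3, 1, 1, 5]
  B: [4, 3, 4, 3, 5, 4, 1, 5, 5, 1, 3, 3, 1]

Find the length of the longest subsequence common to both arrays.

9

Pick 3 (A #1, B #2), 4 (A #2, B #3), 3 (A #3, B #4), 4 (A #4, B #6), 1 (A #7, B #7), 5 (A #8, B #8), 5 (A #9, B #9), 3 (A #10, B #12), 1 (A #12, B #13); all 9 values appear in both, in order. The LCS DP gives dp[13][13] = 9, so this is optimal.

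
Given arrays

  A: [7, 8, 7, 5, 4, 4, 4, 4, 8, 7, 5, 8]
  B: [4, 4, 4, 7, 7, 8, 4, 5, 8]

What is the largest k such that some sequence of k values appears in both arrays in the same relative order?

One common subsequence of length 6: 4 at A[5]=B[1] → 4 at A[6]=B[2] → 4 at A[7]=B[3] → 4 at A[8]=B[7] → 5 at A[11]=B[8] → 8 at A[12]=B[9], and the DP table's final entry dp[12][9] is also 6, so no common subsequence is longer.

6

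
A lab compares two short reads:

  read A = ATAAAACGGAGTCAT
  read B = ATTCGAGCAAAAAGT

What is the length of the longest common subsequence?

9

Match A (read A #1, read B #1) → T (read A #2, read B #3) → A (read A #3, read B #9) → A (read A #4, read B #10) → A (read A #5, read B #11) → A (read A #6, read B #12) → A (read A #10, read B #13) → G (read A #11, read B #14) → T (read A #15, read B #15) — 9 bases in the same relative order in both. The LCS DP gives dp[15][15] = 9, so this is optimal.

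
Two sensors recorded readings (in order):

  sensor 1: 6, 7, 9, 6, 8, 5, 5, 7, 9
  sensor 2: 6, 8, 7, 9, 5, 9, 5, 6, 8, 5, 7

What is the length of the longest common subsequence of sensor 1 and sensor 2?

Pick 6 [1,1], then 7 [2,3], then 9 [3,6], then 6 [4,8], then 8 [5,9], then 5 [7,10], then 7 [8,11]; all 7 values appear in both, in order. Since dp[9][11] = 7, nothing longer is possible.

7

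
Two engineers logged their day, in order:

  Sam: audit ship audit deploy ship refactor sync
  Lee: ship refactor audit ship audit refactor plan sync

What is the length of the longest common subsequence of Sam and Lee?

5

Match audit (Sam #1, Lee #3) → ship (Sam #2, Lee #4) → audit (Sam #3, Lee #5) → refactor (Sam #6, Lee #6) → sync (Sam #7, Lee #8) — 5 tasks in the same relative order in both. Since dp[7][8] = 5, nothing longer is possible.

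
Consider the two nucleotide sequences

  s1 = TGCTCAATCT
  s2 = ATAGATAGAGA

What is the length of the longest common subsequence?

5

Taking T at s1[1]=s2[2], then G at s1[2]=s2[4], then T at s1[4]=s2[6], then A at s1[6]=s2[9], then A at s1[7]=s2[11] gives a common subsequence of length 5. The LCS DP gives dp[10][11] = 5, so this is optimal.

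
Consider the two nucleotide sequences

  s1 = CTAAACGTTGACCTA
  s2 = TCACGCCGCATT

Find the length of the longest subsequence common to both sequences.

7

Taking C (s1 #1, s2 #2); then A (s1 #5, s2 #3); then C (s1 #6, s2 #4); then G (s1 #7, s2 #5); then G (s1 #10, s2 #8); then A (s1 #11, s2 #10); then T (s1 #14, s2 #12) gives a common subsequence of length 7. Since dp[15][12] = 7, nothing longer is possible.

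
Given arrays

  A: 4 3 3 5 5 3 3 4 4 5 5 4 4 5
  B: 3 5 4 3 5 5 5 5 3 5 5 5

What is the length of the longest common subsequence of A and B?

8

Pick 4 (A #1, B #3); then 3 (A #2, B #4); then 5 (A #4, B #7); then 5 (A #5, B #8); then 3 (A #7, B #9); then 5 (A #10, B #10); then 5 (A #11, B #11); then 5 (A #14, B #12); all 8 values appear in both, in order, and the DP table's final entry dp[14][12] is also 8, so no common subsequence is longer.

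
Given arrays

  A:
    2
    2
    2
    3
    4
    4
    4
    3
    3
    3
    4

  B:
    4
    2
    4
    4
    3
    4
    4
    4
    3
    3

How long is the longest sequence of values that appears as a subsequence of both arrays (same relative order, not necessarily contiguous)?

7

Taking 2 [1,2] → 3 [4,5] → 4 [5,6] → 4 [6,7] → 4 [7,8] → 3 [9,9] → 3 [10,10] gives a common subsequence of length 7. Since dp[11][10] = 7, nothing longer is possible.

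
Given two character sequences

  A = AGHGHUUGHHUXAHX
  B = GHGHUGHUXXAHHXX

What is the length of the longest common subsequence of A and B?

Match G (A #2, B #1), H (A #3, B #2), G (A #4, B #3), H (A #5, B #4), U (A #7, B #5), G (A #8, B #6), H (A #10, B #7), U (A #11, B #8), X (A #12, B #10), A (A #13, B #11), H (A #14, B #13), X (A #15, B #15) — 12 characters in the same relative order in both, and the DP table's final entry dp[15][15] is also 12, so no common subsequence is longer.

12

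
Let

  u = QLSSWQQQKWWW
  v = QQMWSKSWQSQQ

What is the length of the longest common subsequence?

Taking Q [1,2], then S [3,5], then S [4,7], then W [5,8], then Q [6,9], then Q [7,11], then Q [8,12] gives a common subsequence of length 7. dp[12][12] = 7 confirms this is the maximum.

7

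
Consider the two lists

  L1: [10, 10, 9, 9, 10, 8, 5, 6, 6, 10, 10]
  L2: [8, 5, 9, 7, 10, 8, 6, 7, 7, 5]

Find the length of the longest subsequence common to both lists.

4

Pick 9 at L1[3]=L2[3], 10 at L1[5]=L2[5], 8 at L1[6]=L2[6], 5 at L1[7]=L2[10]; all 4 values appear in both, in order. Since dp[11][10] = 4, nothing longer is possible.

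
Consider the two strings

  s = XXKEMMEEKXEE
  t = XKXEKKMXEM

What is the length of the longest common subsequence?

6

Taking X at s[1]=t[1] → X at s[2]=t[3] → K at s[3]=t[6] → M at s[6]=t[7] → X at s[10]=t[8] → E at s[11]=t[9] gives a common subsequence of length 6, and the DP table's final entry dp[12][10] is also 6, so no common subsequence is longer.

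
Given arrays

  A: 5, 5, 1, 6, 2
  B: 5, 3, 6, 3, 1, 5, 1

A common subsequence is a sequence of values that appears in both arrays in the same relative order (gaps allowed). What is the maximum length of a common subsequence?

Let dp[i][j] be the LCS length of the first i values of A and the first j values of B. dp[i][j] = dp[i-1][j-1]+1 when the i-th and j-th values match, else max(dp[i-1][j], dp[i][j-1]).
    ·  5  3  6  3  1  5  1
 ·  0  0  0  0  0  0  0  0
 5  0  1  1  1  1  1  1  1
 5  0  1  1  1  1  1  2  2
 1  0  1  1  1  1  2  2  3
 6  0  1  1  2  2  2  2  3
 2  0  1  1  2  2  2  2  3
dp[5][7] = 3. One LCS (by backtracking along matches): 5, 5, 1.

3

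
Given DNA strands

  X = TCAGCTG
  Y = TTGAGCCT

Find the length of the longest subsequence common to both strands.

Taking T [1,2] → A [3,4] → G [4,5] → C [5,7] → T [6,8] gives a common subsequence of length 5. The LCS DP gives dp[7][8] = 5, so this is optimal.

5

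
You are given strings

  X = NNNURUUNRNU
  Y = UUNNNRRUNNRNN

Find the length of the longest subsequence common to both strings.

8

Match N [1,3], N [2,4], N [3,5], R [5,7], U [6,8], N [8,10], R [9,11], N [10,13] — 8 characters in the same relative order in both. Since dp[11][13] = 8, nothing longer is possible.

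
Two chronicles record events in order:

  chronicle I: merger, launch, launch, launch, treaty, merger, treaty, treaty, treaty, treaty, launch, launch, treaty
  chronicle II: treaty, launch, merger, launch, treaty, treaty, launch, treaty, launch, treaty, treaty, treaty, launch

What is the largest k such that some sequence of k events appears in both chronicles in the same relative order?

8

Taking merger at chronicle I[1]=chronicle II[3] → launch at chronicle I[2]=chronicle II[4] → launch at chronicle I[3]=chronicle II[7] → launch at chronicle I[4]=chronicle II[9] → treaty at chronicle I[8]=chronicle II[10] → treaty at chronicle I[9]=chronicle II[11] → treaty at chronicle I[10]=chronicle II[12] → launch at chronicle I[12]=chronicle II[13] gives a common subsequence of length 8. The LCS DP gives dp[13][13] = 8, so this is optimal.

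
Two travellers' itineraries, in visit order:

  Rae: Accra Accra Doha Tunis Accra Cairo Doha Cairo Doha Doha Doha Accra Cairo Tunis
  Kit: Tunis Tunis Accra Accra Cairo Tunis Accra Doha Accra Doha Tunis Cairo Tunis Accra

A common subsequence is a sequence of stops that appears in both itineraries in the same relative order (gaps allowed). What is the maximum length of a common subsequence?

One common subsequence of length 8: Accra at Rae[1]=Kit[3] → Accra at Rae[2]=Kit[4] → Tunis at Rae[4]=Kit[6] → Accra at Rae[5]=Kit[7] → Doha at Rae[7]=Kit[8] → Doha at Rae[9]=Kit[10] → Cairo at Rae[13]=Kit[12] → Tunis at Rae[14]=Kit[13]. The LCS DP gives dp[14][14] = 8, so this is optimal.

8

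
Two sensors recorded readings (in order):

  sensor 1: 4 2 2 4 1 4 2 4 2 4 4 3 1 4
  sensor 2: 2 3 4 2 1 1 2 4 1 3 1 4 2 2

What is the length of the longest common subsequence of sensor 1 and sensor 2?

Match 4 [1,3], 2 [2,4], 2 [3,7], 4 [4,8], 1 [5,11], 4 [6,12], 2 [7,13], 2 [9,14] — 8 values in the same relative order in both. The LCS DP gives dp[14][14] = 8, so this is optimal.

8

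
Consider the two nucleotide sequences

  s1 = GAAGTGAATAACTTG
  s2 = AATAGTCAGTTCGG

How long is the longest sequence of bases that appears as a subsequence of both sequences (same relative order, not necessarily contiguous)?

9

Pick A [2,1] → A [3,2] → T [5,3] → G [6,5] → T [9,6] → A [10,8] → T [13,10] → T [14,11] → G [15,14]; all 9 bases appear in both, in order, and the DP table's final entry dp[15][14] is also 9, so no common subsequence is longer.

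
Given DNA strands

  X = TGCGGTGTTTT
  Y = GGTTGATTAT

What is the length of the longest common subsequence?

Let dp[i][j] be the LCS length of the first i bases of X and the first j bases of Y. dp[i][j] = dp[i-1][j-1]+1 when the i-th and j-th bases match, else max(dp[i-1][j], dp[i][j-1]).
    ·  G  G  T  T  G  A  T  T  A  T
 ·  0  0  0  0  0  0  0  0  0  0  0
 T  0  0  0  1  1  1  1  1  1  1  1
 G  0  1  1  1  1  2  2  2  2  2  2
 C  0  1  1  1  1  2  2  2  2  2  2
 G  0  1  2  2  2  2  2  2  2  2  2
 G  0  1  2  2  2  3  3  3  3  3  3
 T  0  1  2  3  3  3  3  4  4  4  4
 G  0  1  2  3  3  4  4  4  4  4  4
 T  0  1  2  3  4  4  4  5  5  5  5
 T  0  1  2  3  4  4  4  5  6  6  6
 T  0  1  2  3  4  4  4  5  6  6  7
 T  0  1  2  3  4  4  4  5  6  6  7
dp[11][10] = 7. One LCS (by backtracking along matches): GGTGTTT.

7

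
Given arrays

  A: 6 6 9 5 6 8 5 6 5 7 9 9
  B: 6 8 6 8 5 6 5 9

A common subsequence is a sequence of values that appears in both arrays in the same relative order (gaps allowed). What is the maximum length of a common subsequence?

7

Let dp[i][j] be the LCS length of the first i values of A and the first j values of B. dp[i][j] = dp[i-1][j-1]+1 when the i-th and j-th values match, else max(dp[i-1][j], dp[i][j-1]).
    ·  6  8  6  8  5  6  5  9
 ·  0  0  0  0  0  0  0  0  0
 6  0  1  1  1  1  1  1  1  1
 6  0  1  1  2  2  2  2  2  2
 9  0  1  1  2  2  2  2  2  3
 5  0  1  1  2  2  3  3  3  3
 6  0  1  1  2  2  3  4  4  4
 8  0  1  2  2  3  3  4  4  4
 5  0  1  2  2  3  4  4  5  5
 6  0  1  2  3  3  4  5  5  5
 5  0  1  2  3  3  4  5  6  6
 7  0  1  2  3  3  4  5  6  6
 9  0  1  2  3  3  4  5  6  7
 9  0  1  2  3  3  4  5  6  7
dp[12][8] = 7. One LCS (by backtracking along matches): 6, 6, 8, 5, 6, 5, 9.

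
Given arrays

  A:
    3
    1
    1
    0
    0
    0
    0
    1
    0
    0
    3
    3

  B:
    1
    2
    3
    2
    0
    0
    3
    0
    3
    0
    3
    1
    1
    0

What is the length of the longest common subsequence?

7

Match 3 [1,3], then 0 [4,5], then 0 [5,6], then 0 [6,8], then 0 [7,10], then 1 [8,13], then 0 [10,14] — 7 values in the same relative order in both. dp[12][14] = 7 confirms this is the maximum.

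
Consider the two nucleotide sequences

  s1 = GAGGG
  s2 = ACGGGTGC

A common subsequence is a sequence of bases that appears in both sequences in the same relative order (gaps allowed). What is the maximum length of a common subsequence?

4

Let dp[i][j] be the LCS length of the first i bases of s1 and the first j bases of s2. dp[i][j] = dp[i-1][j-1]+1 when the i-th and j-th bases match, else max(dp[i-1][j], dp[i][j-1]).
    ·  A  C  G  G  G  T  G  C
 ·  0  0  0  0  0  0  0  0  0
 G  0  0  0  1  1  1  1  1  1
 A  0  1  1  1  1  1  1  1  1
 G  0  1  1  2  2  2  2  2  2
 G  0  1  1  2  3  3  3  3  3
 G  0  1  1  2  3  4  4  4  4
dp[5][8] = 4. One LCS (by backtracking along matches): GGGG.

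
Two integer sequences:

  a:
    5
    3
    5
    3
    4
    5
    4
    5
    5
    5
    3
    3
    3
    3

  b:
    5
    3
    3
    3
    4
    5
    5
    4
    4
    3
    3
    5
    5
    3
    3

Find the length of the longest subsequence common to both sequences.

10

Pick 5 at a[1]=b[1], 3 at a[2]=b[3], 3 at a[4]=b[4], 4 at a[5]=b[5], 5 at a[6]=b[7], 4 at a[7]=b[9], 5 at a[9]=b[12], 5 at a[10]=b[13], 3 at a[13]=b[14], 3 at a[14]=b[15]; all 10 values appear in both, in order. Since dp[14][15] = 10, nothing longer is possible.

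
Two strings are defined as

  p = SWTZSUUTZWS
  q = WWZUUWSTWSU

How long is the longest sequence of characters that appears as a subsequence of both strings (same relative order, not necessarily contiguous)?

7

Let dp[i][j] be the LCS length of the first i characters of p and the first j characters of q. dp[i][j] = dp[i-1][j-1]+1 when the i-th and j-th characters match, else max(dp[i-1][j], dp[i][j-1]).
    ·  W  W  Z  U  U  W  S  T  W  S  U
 ·  0  0  0  0  0  0  0  0  0  0  0  0
 S  0  0  0  0  0  0  0  1  1  1  1  1
 W  0  1  1  1  1  1  1  1  1  2  2  2
 T  0  1  1  1  1  1  1  1  2  2  2  2
 Z  0  1  1  2  2  2  2  2  2  2  2  2
 S  0  1  1  2  2  2  2  3  3  3  3  3
 U  0  1  1  2  3  3  3  3  3  3  3  4
 U  0  1  1  2  3  4  4  4  4  4  4  4
 T  0  1  1  2  3  4  4  4  5  5  5  5
 Z  0  1  1  2  3  4  4  4  5  5  5  5
 W  0  1  2  2  3  4  5  5  5  6  6  6
 S  0  1  2  2  3  4  5  6  6  6  7  7
dp[11][11] = 7. One LCS (by backtracking along matches): WZUUTWS.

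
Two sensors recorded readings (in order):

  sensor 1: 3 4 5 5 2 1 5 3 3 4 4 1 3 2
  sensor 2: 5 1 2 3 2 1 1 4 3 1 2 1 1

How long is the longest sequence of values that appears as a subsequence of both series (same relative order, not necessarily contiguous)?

6

One common subsequence of length 6: 3 [1,4]; then 2 [5,5]; then 1 [6,7]; then 3 [9,9]; then 1 [12,10]; then 2 [14,11]. Since dp[14][13] = 6, nothing longer is possible.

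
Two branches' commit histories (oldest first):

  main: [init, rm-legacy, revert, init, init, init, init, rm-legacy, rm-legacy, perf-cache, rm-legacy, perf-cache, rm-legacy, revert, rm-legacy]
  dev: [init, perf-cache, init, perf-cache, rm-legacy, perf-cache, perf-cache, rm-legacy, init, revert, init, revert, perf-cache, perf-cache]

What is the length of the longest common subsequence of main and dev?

7

One common subsequence of length 7: init [1,1] → init [4,3] → rm-legacy [9,5] → perf-cache [10,6] → perf-cache [12,7] → rm-legacy [13,8] → revert [14,12]. dp[15][14] = 7 confirms this is the maximum.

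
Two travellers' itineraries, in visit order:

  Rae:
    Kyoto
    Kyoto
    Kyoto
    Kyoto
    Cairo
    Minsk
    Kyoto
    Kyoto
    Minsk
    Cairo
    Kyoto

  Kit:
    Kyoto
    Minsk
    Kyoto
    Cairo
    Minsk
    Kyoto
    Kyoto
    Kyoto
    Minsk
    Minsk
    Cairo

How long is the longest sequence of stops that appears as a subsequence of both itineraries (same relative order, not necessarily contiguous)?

Pick Kyoto [1,1]; then Kyoto [4,3]; then Cairo [5,4]; then Minsk [6,5]; then Kyoto [7,7]; then Kyoto [8,8]; then Minsk [9,10]; then Cairo [10,11]; all 8 stops appear in both, in order, and the DP table's final entry dp[11][11] is also 8, so no common subsequence is longer.

8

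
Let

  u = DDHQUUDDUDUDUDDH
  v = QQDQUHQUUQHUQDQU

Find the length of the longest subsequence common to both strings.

8

One common subsequence of length 8: D (u #1, v #3), H (u #3, v #6), Q (u #4, v #7), U (u #5, v #8), U (u #6, v #9), U (u #9, v #12), D (u #10, v #14), U (u #13, v #16). The LCS DP gives dp[16][16] = 8, so this is optimal.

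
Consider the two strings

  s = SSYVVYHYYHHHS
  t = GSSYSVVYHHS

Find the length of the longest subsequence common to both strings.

9

Let dp[i][j] be the LCS length of the first i characters of s and the first j characters of t. dp[i][j] = dp[i-1][j-1]+1 when the i-th and j-th characters match, else max(dp[i-1][j], dp[i][j-1]).
    ·  G  S  S  Y  S  V  V  Y  H  H  S
 ·  0  0  0  0  0  0  0  0  0  0  0  0
 S  0  0  1  1  1  1  1  1  1  1  1  1
 S  0  0  1  2  2  2  2  2  2  2  2  2
 Y  0  0  1  2  3  3  3  3  3  3  3  3
 V  0  0  1  2  3  3  4  4  4  4  4  4
 V  0  0  1  2  3  3  4  5  5  5  5  5
 Y  0  0  1  2  3  3  4  5  6  6  6  6
 H  0  0  1  2  3  3  4  5  6  7  7  7
 Y  0  0  1  2  3  3  4  5  6  7  7  7
 Y  0  0  1  2  3  3  4  5  6  7  7  7
 H  0  0  1  2  3  3  4  5  6  7  8  8
 H  0  0  1  2  3  3  4  5  6  7  8  8
 H  0  0  1  2  3  3  4  5  6  7  8  8
 S  0  0  1  2  3  4  4  5  6  7  8  9
dp[13][11] = 9. One LCS (by backtracking along matches): SSYVVYHHS.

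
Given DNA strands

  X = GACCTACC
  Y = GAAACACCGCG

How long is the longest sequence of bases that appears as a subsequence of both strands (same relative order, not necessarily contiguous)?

6

Let dp[i][j] be the LCS length of the first i bases of X and the first j bases of Y. dp[i][j] = dp[i-1][j-1]+1 when the i-th and j-th bases match, else max(dp[i-1][j], dp[i][j-1]).
    ·  G  A  A  A  C  A  C  C  G  C  G
 ·  0  0  0  0  0  0  0  0  0  0  0  0
 G  0  1  1  1  1  1  1  1  1  1  1  1
 A  0  1  2  2  2  2  2  2  2  2  2  2
 C  0  1  2  2  2  3  3  3  3  3  3  3
 C  0  1  2  2  2  3  3  4  4  4  4  4
 T  0  1  2  2  2  3  3  4  4  4  4  4
 A  0  1  2  3  3  3  4  4  4  4  4  4
 C  0  1  2  3  3  4  4  5  5  5  5  5
 C  0  1  2  3  3  4  4  5  6  6  6  6
dp[8][11] = 6. One LCS (by backtracking along matches): GACCCC.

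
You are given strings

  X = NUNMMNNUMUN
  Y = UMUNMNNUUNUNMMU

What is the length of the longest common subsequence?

One common subsequence of length 8: U [2,3], then N [3,4], then M [4,5], then N [6,7], then N [7,10], then U [8,11], then M [9,14], then U [10,15], and the DP table's final entry dp[11][15] is also 8, so no common subsequence is longer.

8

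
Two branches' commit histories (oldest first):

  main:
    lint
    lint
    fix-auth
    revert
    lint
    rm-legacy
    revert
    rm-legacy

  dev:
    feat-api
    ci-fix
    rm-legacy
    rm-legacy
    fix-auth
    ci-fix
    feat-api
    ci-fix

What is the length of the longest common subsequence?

Taking rm-legacy (main #6, dev #3), then rm-legacy (main #8, dev #4) gives a common subsequence of length 2. dp[8][8] = 2 confirms this is the maximum.

2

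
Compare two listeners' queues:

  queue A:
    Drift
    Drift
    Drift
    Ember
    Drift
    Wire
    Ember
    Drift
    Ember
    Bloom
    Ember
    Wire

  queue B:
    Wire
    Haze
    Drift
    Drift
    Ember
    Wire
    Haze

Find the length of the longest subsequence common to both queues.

4

Match Drift (queue A #2, queue B #3); then Drift (queue A #3, queue B #4); then Ember (queue A #4, queue B #5); then Wire (queue A #6, queue B #6) — 4 songs in the same relative order in both. dp[12][7] = 4 confirms this is the maximum.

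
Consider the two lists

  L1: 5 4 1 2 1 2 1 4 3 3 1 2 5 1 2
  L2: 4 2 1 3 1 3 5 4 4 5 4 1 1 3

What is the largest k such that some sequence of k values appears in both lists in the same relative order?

7

Pick 4 at L1[2]=L2[1] → 2 at L1[4]=L2[2] → 1 at L1[5]=L2[3] → 1 at L1[7]=L2[5] → 4 at L1[8]=L2[11] → 1 at L1[11]=L2[12] → 1 at L1[14]=L2[13]; all 7 values appear in both, in order. Since dp[15][14] = 7, nothing longer is possible.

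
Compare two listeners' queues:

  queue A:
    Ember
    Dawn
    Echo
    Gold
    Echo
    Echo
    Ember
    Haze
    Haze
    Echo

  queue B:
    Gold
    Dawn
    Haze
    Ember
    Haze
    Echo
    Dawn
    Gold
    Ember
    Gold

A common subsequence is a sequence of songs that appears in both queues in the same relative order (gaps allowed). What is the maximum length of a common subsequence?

4

Taking Ember (queue A #1, queue B #4); then Dawn (queue A #2, queue B #7); then Gold (queue A #4, queue B #8); then Ember (queue A #7, queue B #9) gives a common subsequence of length 4. dp[10][10] = 4 confirms this is the maximum.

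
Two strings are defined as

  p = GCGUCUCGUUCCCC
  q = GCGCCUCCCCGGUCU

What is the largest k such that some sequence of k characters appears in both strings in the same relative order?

One common subsequence of length 10: G [1,1], C [2,2], G [3,3], C [5,5], U [6,6], C [7,7], C [11,8], C [12,9], C [13,10], C [14,14]. The LCS DP gives dp[14][15] = 10, so this is optimal.

10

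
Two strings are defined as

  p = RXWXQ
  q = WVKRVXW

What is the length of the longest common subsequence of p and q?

3

Let dp[i][j] be the LCS length of the first i characters of p and the first j characters of q. dp[i][j] = dp[i-1][j-1]+1 when the i-th and j-th characters match, else max(dp[i-1][j], dp[i][j-1]).
    ·  W  V  K  R  V  X  W
 ·  0  0  0  0  0  0  0  0
 R  0  0  0  0  1  1  1  1
 X  0  0  0  0  1  1  2  2
 W  0  1  1  1  1  1  2  3
 X  0  1  1  1  1  1  2  3
 Q  0  1  1  1  1  1  2  3
dp[5][7] = 3. One LCS (by backtracking along matches): RXW.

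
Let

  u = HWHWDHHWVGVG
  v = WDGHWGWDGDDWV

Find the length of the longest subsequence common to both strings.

Taking H at u[1]=v[4], then W at u[2]=v[5], then W at u[4]=v[7], then D at u[5]=v[11], then W at u[8]=v[12], then V at u[11]=v[13] gives a common subsequence of length 6. dp[12][13] = 6 confirms this is the maximum.

6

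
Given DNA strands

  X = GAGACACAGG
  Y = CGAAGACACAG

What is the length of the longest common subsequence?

One common subsequence of length 9: G at X[1]=Y[2], A at X[2]=Y[4], G at X[3]=Y[5], A at X[4]=Y[6], C at X[5]=Y[7], A at X[6]=Y[8], C at X[7]=Y[9], A at X[8]=Y[10], G at X[10]=Y[11]. dp[10][11] = 9 confirms this is the maximum.

9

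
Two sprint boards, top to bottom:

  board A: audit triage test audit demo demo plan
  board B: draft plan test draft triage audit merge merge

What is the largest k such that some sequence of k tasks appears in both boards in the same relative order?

2

Pick triage (board A #2, board B #5), then audit (board A #4, board B #6); all 2 tasks appear in both, in order, and the DP table's final entry dp[7][8] is also 2, so no common subsequence is longer.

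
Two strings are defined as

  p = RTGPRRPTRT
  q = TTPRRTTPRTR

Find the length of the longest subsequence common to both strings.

Match T [2,2] → P [4,3] → R [5,4] → R [6,5] → P [7,8] → T [8,10] → R [9,11] — 7 characters in the same relative order in both. Since dp[10][11] = 7, nothing longer is possible.

7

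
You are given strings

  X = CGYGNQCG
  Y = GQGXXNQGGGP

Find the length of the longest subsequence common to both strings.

Pick G (X #2, Y #1), G (X #4, Y #3), N (X #5, Y #6), Q (X #6, Y #7), G (X #8, Y #10); all 5 characters appear in both, in order. Since dp[8][11] = 5, nothing longer is possible.

5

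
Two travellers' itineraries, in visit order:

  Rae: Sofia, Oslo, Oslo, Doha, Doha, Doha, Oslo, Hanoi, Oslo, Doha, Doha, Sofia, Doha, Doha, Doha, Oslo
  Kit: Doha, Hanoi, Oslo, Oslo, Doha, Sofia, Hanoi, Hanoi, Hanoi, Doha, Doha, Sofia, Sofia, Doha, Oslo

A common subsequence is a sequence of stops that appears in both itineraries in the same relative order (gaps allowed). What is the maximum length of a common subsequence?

9

One common subsequence of length 9: Oslo at Rae[2]=Kit[3], Oslo at Rae[3]=Kit[4], Doha at Rae[4]=Kit[5], Hanoi at Rae[8]=Kit[9], Doha at Rae[10]=Kit[10], Doha at Rae[11]=Kit[11], Sofia at Rae[12]=Kit[13], Doha at Rae[15]=Kit[14], Oslo at Rae[16]=Kit[15], and the DP table's final entry dp[16][15] is also 9, so no common subsequence is longer.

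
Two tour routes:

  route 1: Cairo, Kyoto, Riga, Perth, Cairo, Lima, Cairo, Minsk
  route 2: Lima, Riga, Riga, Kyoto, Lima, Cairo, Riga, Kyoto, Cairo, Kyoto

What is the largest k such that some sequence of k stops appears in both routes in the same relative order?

One common subsequence of length 3: Cairo (route 1 #1, route 2 #6) → Kyoto (route 1 #2, route 2 #8) → Cairo (route 1 #5, route 2 #9). Since dp[8][10] = 3, nothing longer is possible.

3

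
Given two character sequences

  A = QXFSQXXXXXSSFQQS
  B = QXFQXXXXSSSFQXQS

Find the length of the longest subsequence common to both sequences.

14

Match Q at A[1]=B[1]; then X at A[2]=B[2]; then F at A[3]=B[3]; then Q at A[5]=B[4]; then X at A[6]=B[5]; then X at A[7]=B[6]; then X at A[8]=B[7]; then X at A[9]=B[8]; then S at A[11]=B[10]; then S at A[12]=B[11]; then F at A[13]=B[12]; then Q at A[14]=B[13]; then Q at A[15]=B[15]; then S at A[16]=B[16] — 14 characters in the same relative order in both. Since dp[16][16] = 14, nothing longer is possible.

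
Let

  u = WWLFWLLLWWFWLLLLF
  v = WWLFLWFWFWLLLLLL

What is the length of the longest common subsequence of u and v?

13

Pick W at u[1]=v[1], W at u[2]=v[2], L at u[3]=v[3], F at u[4]=v[4], L at u[8]=v[5], W at u[9]=v[6], W at u[10]=v[8], F at u[11]=v[9], W at u[12]=v[10], L at u[13]=v[13], L at u[14]=v[14], L at u[15]=v[15], L at u[16]=v[16]; all 13 characters appear in both, in order. Since dp[17][16] = 13, nothing longer is possible.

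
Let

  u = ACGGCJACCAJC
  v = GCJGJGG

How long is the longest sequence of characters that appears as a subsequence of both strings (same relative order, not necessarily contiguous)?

Taking G at u[4]=v[1], C at u[5]=v[2], J at u[6]=v[3], J at u[11]=v[5] gives a common subsequence of length 4. Since dp[12][7] = 4, nothing longer is possible.

4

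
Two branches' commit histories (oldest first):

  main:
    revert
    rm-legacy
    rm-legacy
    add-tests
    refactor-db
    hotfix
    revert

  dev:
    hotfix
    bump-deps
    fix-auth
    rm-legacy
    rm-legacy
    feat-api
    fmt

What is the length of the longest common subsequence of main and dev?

Match rm-legacy at main[2]=dev[4], rm-legacy at main[3]=dev[5] — 2 commits in the same relative order in both. The LCS DP gives dp[7][7] = 2, so this is optimal.

2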